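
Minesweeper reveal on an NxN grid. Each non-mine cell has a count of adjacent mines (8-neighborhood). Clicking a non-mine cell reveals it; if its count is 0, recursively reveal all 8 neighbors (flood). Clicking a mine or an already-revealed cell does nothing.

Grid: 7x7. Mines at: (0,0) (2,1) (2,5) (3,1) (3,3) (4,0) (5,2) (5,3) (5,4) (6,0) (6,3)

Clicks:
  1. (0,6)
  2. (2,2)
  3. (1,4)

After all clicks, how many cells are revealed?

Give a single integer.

Answer: 15

Derivation:
Click 1 (0,6) count=0: revealed 15 new [(0,1) (0,2) (0,3) (0,4) (0,5) (0,6) (1,1) (1,2) (1,3) (1,4) (1,5) (1,6) (2,2) (2,3) (2,4)] -> total=15
Click 2 (2,2) count=3: revealed 0 new [(none)] -> total=15
Click 3 (1,4) count=1: revealed 0 new [(none)] -> total=15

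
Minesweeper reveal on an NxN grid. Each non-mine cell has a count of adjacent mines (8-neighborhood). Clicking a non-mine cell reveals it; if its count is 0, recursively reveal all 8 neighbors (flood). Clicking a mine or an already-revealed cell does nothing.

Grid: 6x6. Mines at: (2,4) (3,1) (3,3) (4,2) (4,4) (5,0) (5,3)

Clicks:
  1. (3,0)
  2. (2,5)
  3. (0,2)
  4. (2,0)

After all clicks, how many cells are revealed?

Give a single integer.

Answer: 18

Derivation:
Click 1 (3,0) count=1: revealed 1 new [(3,0)] -> total=1
Click 2 (2,5) count=1: revealed 1 new [(2,5)] -> total=2
Click 3 (0,2) count=0: revealed 16 new [(0,0) (0,1) (0,2) (0,3) (0,4) (0,5) (1,0) (1,1) (1,2) (1,3) (1,4) (1,5) (2,0) (2,1) (2,2) (2,3)] -> total=18
Click 4 (2,0) count=1: revealed 0 new [(none)] -> total=18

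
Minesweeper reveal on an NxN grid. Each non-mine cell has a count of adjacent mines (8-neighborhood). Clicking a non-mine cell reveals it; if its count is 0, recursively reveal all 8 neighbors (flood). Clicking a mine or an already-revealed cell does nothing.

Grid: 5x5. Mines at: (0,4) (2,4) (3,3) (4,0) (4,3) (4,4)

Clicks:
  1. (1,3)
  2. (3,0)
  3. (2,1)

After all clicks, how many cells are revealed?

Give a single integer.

Click 1 (1,3) count=2: revealed 1 new [(1,3)] -> total=1
Click 2 (3,0) count=1: revealed 1 new [(3,0)] -> total=2
Click 3 (2,1) count=0: revealed 13 new [(0,0) (0,1) (0,2) (0,3) (1,0) (1,1) (1,2) (2,0) (2,1) (2,2) (2,3) (3,1) (3,2)] -> total=15

Answer: 15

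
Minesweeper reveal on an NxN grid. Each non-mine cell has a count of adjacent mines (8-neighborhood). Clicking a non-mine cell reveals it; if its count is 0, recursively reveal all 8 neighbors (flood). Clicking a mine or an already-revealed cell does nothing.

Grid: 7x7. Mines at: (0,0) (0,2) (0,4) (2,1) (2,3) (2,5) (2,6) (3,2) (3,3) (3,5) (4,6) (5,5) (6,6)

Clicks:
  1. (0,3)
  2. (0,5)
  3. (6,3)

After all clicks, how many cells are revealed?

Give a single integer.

Click 1 (0,3) count=2: revealed 1 new [(0,3)] -> total=1
Click 2 (0,5) count=1: revealed 1 new [(0,5)] -> total=2
Click 3 (6,3) count=0: revealed 17 new [(3,0) (3,1) (4,0) (4,1) (4,2) (4,3) (4,4) (5,0) (5,1) (5,2) (5,3) (5,4) (6,0) (6,1) (6,2) (6,3) (6,4)] -> total=19

Answer: 19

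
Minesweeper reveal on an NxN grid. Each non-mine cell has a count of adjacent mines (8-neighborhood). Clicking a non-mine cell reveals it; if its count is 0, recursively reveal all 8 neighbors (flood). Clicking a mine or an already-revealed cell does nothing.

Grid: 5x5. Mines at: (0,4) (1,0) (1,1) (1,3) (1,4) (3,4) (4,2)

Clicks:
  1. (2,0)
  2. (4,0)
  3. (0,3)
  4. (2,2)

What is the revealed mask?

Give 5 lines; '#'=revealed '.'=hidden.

Click 1 (2,0) count=2: revealed 1 new [(2,0)] -> total=1
Click 2 (4,0) count=0: revealed 5 new [(2,1) (3,0) (3,1) (4,0) (4,1)] -> total=6
Click 3 (0,3) count=3: revealed 1 new [(0,3)] -> total=7
Click 4 (2,2) count=2: revealed 1 new [(2,2)] -> total=8

Answer: ...#.
.....
###..
##...
##...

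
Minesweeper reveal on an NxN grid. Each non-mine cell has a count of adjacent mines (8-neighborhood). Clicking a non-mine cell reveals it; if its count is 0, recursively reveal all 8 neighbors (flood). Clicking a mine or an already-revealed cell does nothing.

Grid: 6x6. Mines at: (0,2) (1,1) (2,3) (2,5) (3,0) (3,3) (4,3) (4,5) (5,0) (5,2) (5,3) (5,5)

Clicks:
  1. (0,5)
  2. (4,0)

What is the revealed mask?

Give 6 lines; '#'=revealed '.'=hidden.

Answer: ...###
...###
......
......
#.....
......

Derivation:
Click 1 (0,5) count=0: revealed 6 new [(0,3) (0,4) (0,5) (1,3) (1,4) (1,5)] -> total=6
Click 2 (4,0) count=2: revealed 1 new [(4,0)] -> total=7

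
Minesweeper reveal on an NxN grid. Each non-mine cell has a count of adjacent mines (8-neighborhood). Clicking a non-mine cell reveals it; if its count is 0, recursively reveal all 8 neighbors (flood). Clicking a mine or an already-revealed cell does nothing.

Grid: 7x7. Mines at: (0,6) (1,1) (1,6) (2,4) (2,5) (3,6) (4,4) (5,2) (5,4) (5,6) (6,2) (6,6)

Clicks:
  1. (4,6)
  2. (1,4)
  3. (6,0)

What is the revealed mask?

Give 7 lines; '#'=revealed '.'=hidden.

Click 1 (4,6) count=2: revealed 1 new [(4,6)] -> total=1
Click 2 (1,4) count=2: revealed 1 new [(1,4)] -> total=2
Click 3 (6,0) count=0: revealed 16 new [(2,0) (2,1) (2,2) (2,3) (3,0) (3,1) (3,2) (3,3) (4,0) (4,1) (4,2) (4,3) (5,0) (5,1) (6,0) (6,1)] -> total=18

Answer: .......
....#..
####...
####...
####..#
##.....
##.....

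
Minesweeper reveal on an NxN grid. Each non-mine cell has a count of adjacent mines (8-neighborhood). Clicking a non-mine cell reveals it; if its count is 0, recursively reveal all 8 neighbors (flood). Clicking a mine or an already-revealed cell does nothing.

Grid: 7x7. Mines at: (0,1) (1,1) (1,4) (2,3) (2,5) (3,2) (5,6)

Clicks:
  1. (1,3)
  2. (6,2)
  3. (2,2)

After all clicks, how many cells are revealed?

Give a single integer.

Answer: 27

Derivation:
Click 1 (1,3) count=2: revealed 1 new [(1,3)] -> total=1
Click 2 (6,2) count=0: revealed 25 new [(2,0) (2,1) (3,0) (3,1) (3,3) (3,4) (3,5) (4,0) (4,1) (4,2) (4,3) (4,4) (4,5) (5,0) (5,1) (5,2) (5,3) (5,4) (5,5) (6,0) (6,1) (6,2) (6,3) (6,4) (6,5)] -> total=26
Click 3 (2,2) count=3: revealed 1 new [(2,2)] -> total=27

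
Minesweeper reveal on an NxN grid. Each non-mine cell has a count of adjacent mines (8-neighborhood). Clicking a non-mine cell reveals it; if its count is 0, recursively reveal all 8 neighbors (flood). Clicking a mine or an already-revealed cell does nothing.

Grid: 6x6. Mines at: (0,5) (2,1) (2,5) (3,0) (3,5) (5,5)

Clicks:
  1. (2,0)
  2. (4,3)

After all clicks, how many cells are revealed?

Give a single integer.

Answer: 28

Derivation:
Click 1 (2,0) count=2: revealed 1 new [(2,0)] -> total=1
Click 2 (4,3) count=0: revealed 27 new [(0,0) (0,1) (0,2) (0,3) (0,4) (1,0) (1,1) (1,2) (1,3) (1,4) (2,2) (2,3) (2,4) (3,1) (3,2) (3,3) (3,4) (4,0) (4,1) (4,2) (4,3) (4,4) (5,0) (5,1) (5,2) (5,3) (5,4)] -> total=28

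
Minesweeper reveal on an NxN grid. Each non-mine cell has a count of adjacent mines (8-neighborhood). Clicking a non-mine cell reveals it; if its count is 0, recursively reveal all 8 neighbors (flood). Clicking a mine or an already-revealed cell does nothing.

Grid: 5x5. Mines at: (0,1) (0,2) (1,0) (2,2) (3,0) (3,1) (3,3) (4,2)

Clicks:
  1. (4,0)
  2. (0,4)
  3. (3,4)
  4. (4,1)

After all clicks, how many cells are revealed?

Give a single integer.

Click 1 (4,0) count=2: revealed 1 new [(4,0)] -> total=1
Click 2 (0,4) count=0: revealed 6 new [(0,3) (0,4) (1,3) (1,4) (2,3) (2,4)] -> total=7
Click 3 (3,4) count=1: revealed 1 new [(3,4)] -> total=8
Click 4 (4,1) count=3: revealed 1 new [(4,1)] -> total=9

Answer: 9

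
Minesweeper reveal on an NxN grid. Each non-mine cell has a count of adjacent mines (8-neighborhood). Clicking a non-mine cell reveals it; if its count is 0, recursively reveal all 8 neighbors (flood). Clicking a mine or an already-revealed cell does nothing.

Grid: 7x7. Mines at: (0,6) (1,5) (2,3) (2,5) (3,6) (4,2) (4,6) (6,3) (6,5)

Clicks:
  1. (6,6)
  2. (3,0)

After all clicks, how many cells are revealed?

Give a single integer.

Click 1 (6,6) count=1: revealed 1 new [(6,6)] -> total=1
Click 2 (3,0) count=0: revealed 24 new [(0,0) (0,1) (0,2) (0,3) (0,4) (1,0) (1,1) (1,2) (1,3) (1,4) (2,0) (2,1) (2,2) (3,0) (3,1) (3,2) (4,0) (4,1) (5,0) (5,1) (5,2) (6,0) (6,1) (6,2)] -> total=25

Answer: 25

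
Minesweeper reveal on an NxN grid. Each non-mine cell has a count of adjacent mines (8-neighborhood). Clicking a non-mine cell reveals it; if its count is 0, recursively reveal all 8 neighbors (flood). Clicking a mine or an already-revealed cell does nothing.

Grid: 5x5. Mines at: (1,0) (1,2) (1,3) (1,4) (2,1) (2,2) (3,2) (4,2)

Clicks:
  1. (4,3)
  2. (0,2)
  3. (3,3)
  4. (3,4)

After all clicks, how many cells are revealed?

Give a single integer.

Click 1 (4,3) count=2: revealed 1 new [(4,3)] -> total=1
Click 2 (0,2) count=2: revealed 1 new [(0,2)] -> total=2
Click 3 (3,3) count=3: revealed 1 new [(3,3)] -> total=3
Click 4 (3,4) count=0: revealed 4 new [(2,3) (2,4) (3,4) (4,4)] -> total=7

Answer: 7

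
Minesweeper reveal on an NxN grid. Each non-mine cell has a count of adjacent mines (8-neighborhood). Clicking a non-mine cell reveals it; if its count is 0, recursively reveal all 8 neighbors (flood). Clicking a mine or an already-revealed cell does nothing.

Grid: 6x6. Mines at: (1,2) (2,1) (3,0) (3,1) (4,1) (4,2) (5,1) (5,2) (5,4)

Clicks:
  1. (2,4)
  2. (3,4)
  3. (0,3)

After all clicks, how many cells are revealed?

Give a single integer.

Click 1 (2,4) count=0: revealed 15 new [(0,3) (0,4) (0,5) (1,3) (1,4) (1,5) (2,3) (2,4) (2,5) (3,3) (3,4) (3,5) (4,3) (4,4) (4,5)] -> total=15
Click 2 (3,4) count=0: revealed 0 new [(none)] -> total=15
Click 3 (0,3) count=1: revealed 0 new [(none)] -> total=15

Answer: 15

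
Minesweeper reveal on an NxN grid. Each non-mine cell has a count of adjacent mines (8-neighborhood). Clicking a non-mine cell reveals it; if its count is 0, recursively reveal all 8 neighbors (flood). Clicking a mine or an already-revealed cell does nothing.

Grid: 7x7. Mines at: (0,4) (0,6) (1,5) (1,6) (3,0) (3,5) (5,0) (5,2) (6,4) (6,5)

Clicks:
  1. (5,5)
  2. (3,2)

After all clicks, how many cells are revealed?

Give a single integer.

Answer: 23

Derivation:
Click 1 (5,5) count=2: revealed 1 new [(5,5)] -> total=1
Click 2 (3,2) count=0: revealed 22 new [(0,0) (0,1) (0,2) (0,3) (1,0) (1,1) (1,2) (1,3) (1,4) (2,0) (2,1) (2,2) (2,3) (2,4) (3,1) (3,2) (3,3) (3,4) (4,1) (4,2) (4,3) (4,4)] -> total=23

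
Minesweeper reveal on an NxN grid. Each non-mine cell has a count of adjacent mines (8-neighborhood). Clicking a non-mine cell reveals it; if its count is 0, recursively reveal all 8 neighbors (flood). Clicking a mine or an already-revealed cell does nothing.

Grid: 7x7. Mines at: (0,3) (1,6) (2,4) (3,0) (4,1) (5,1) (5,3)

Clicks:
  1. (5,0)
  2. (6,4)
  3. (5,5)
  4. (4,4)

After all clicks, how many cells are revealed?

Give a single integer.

Answer: 15

Derivation:
Click 1 (5,0) count=2: revealed 1 new [(5,0)] -> total=1
Click 2 (6,4) count=1: revealed 1 new [(6,4)] -> total=2
Click 3 (5,5) count=0: revealed 13 new [(2,5) (2,6) (3,4) (3,5) (3,6) (4,4) (4,5) (4,6) (5,4) (5,5) (5,6) (6,5) (6,6)] -> total=15
Click 4 (4,4) count=1: revealed 0 new [(none)] -> total=15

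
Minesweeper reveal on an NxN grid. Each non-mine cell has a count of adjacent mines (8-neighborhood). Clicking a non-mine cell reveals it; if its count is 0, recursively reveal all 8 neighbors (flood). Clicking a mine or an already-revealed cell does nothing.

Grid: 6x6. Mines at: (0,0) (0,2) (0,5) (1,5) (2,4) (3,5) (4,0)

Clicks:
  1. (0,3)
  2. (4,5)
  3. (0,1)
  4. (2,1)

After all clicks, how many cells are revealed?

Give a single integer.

Click 1 (0,3) count=1: revealed 1 new [(0,3)] -> total=1
Click 2 (4,5) count=1: revealed 1 new [(4,5)] -> total=2
Click 3 (0,1) count=2: revealed 1 new [(0,1)] -> total=3
Click 4 (2,1) count=0: revealed 22 new [(1,0) (1,1) (1,2) (1,3) (2,0) (2,1) (2,2) (2,3) (3,0) (3,1) (3,2) (3,3) (3,4) (4,1) (4,2) (4,3) (4,4) (5,1) (5,2) (5,3) (5,4) (5,5)] -> total=25

Answer: 25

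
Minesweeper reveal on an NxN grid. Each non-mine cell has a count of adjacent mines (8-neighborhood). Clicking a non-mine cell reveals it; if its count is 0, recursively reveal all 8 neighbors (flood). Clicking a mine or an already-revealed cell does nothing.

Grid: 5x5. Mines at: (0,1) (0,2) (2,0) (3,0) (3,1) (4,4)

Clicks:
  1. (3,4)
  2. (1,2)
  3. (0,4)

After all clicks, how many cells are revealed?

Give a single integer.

Answer: 11

Derivation:
Click 1 (3,4) count=1: revealed 1 new [(3,4)] -> total=1
Click 2 (1,2) count=2: revealed 1 new [(1,2)] -> total=2
Click 3 (0,4) count=0: revealed 9 new [(0,3) (0,4) (1,3) (1,4) (2,2) (2,3) (2,4) (3,2) (3,3)] -> total=11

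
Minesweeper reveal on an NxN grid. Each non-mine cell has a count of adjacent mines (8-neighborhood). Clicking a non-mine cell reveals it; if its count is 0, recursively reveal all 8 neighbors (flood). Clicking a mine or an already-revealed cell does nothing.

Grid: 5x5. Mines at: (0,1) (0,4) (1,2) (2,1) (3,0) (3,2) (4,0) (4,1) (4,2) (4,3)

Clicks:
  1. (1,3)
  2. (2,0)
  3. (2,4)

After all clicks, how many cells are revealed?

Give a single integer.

Answer: 7

Derivation:
Click 1 (1,3) count=2: revealed 1 new [(1,3)] -> total=1
Click 2 (2,0) count=2: revealed 1 new [(2,0)] -> total=2
Click 3 (2,4) count=0: revealed 5 new [(1,4) (2,3) (2,4) (3,3) (3,4)] -> total=7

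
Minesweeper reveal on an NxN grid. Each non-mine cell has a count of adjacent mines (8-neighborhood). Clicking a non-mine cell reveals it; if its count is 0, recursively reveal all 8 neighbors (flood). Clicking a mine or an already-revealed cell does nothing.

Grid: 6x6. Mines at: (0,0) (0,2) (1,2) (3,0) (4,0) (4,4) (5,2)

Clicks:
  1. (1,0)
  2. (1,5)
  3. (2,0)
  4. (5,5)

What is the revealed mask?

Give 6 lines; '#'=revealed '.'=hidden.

Click 1 (1,0) count=1: revealed 1 new [(1,0)] -> total=1
Click 2 (1,5) count=0: revealed 12 new [(0,3) (0,4) (0,5) (1,3) (1,4) (1,5) (2,3) (2,4) (2,5) (3,3) (3,4) (3,5)] -> total=13
Click 3 (2,0) count=1: revealed 1 new [(2,0)] -> total=14
Click 4 (5,5) count=1: revealed 1 new [(5,5)] -> total=15

Answer: ...###
#..###
#..###
...###
......
.....#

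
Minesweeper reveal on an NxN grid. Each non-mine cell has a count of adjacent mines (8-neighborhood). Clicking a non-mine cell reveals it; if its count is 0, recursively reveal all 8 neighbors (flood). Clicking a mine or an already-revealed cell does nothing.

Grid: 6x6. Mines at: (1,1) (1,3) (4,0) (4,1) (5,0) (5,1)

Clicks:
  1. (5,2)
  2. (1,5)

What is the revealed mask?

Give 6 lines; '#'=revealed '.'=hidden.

Answer: ....##
....##
..####
..####
..####
..####

Derivation:
Click 1 (5,2) count=2: revealed 1 new [(5,2)] -> total=1
Click 2 (1,5) count=0: revealed 19 new [(0,4) (0,5) (1,4) (1,5) (2,2) (2,3) (2,4) (2,5) (3,2) (3,3) (3,4) (3,5) (4,2) (4,3) (4,4) (4,5) (5,3) (5,4) (5,5)] -> total=20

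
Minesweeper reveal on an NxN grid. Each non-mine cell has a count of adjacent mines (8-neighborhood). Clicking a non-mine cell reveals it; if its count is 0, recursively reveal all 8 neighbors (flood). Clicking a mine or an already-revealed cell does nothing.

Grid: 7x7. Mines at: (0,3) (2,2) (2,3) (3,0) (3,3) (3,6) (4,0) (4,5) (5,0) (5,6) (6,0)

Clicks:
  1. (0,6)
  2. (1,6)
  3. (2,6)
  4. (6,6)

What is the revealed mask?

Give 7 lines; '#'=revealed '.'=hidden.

Click 1 (0,6) count=0: revealed 9 new [(0,4) (0,5) (0,6) (1,4) (1,5) (1,6) (2,4) (2,5) (2,6)] -> total=9
Click 2 (1,6) count=0: revealed 0 new [(none)] -> total=9
Click 3 (2,6) count=1: revealed 0 new [(none)] -> total=9
Click 4 (6,6) count=1: revealed 1 new [(6,6)] -> total=10

Answer: ....###
....###
....###
.......
.......
.......
......#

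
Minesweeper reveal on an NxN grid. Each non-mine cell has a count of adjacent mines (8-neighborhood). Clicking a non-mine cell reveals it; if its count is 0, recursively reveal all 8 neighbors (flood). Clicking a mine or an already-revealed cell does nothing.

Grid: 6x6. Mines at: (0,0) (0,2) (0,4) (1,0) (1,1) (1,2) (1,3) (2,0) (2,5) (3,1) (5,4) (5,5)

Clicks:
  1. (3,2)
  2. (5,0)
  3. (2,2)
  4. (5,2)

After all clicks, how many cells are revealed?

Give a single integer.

Click 1 (3,2) count=1: revealed 1 new [(3,2)] -> total=1
Click 2 (5,0) count=0: revealed 8 new [(4,0) (4,1) (4,2) (4,3) (5,0) (5,1) (5,2) (5,3)] -> total=9
Click 3 (2,2) count=4: revealed 1 new [(2,2)] -> total=10
Click 4 (5,2) count=0: revealed 0 new [(none)] -> total=10

Answer: 10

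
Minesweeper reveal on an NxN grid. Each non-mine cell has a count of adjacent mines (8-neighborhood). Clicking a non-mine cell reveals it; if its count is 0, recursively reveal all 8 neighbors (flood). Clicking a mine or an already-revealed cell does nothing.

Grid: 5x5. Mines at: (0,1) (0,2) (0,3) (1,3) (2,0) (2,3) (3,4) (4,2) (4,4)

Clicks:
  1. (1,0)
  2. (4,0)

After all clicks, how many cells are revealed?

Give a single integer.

Answer: 5

Derivation:
Click 1 (1,0) count=2: revealed 1 new [(1,0)] -> total=1
Click 2 (4,0) count=0: revealed 4 new [(3,0) (3,1) (4,0) (4,1)] -> total=5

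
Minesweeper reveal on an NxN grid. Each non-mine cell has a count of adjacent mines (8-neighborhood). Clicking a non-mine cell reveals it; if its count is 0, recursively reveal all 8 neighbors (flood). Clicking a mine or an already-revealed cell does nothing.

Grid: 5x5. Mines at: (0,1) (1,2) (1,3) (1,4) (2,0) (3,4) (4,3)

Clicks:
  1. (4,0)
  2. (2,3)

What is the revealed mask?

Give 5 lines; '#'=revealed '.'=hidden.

Answer: .....
.....
...#.
###..
###..

Derivation:
Click 1 (4,0) count=0: revealed 6 new [(3,0) (3,1) (3,2) (4,0) (4,1) (4,2)] -> total=6
Click 2 (2,3) count=4: revealed 1 new [(2,3)] -> total=7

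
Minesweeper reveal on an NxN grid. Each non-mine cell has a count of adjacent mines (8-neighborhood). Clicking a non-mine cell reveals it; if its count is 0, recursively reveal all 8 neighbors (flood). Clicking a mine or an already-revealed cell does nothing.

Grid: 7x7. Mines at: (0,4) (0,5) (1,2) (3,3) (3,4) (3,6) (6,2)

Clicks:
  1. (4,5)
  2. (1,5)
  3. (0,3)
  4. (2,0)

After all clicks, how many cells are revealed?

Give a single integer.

Answer: 21

Derivation:
Click 1 (4,5) count=2: revealed 1 new [(4,5)] -> total=1
Click 2 (1,5) count=2: revealed 1 new [(1,5)] -> total=2
Click 3 (0,3) count=2: revealed 1 new [(0,3)] -> total=3
Click 4 (2,0) count=0: revealed 18 new [(0,0) (0,1) (1,0) (1,1) (2,0) (2,1) (2,2) (3,0) (3,1) (3,2) (4,0) (4,1) (4,2) (5,0) (5,1) (5,2) (6,0) (6,1)] -> total=21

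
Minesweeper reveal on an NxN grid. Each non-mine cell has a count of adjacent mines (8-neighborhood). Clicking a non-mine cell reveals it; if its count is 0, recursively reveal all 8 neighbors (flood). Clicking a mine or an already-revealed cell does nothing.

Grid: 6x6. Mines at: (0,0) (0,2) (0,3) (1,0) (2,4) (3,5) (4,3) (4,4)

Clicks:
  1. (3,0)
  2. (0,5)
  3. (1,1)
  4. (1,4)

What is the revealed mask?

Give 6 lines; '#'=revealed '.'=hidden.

Answer: ....##
.#####
####..
####..
###...
###...

Derivation:
Click 1 (3,0) count=0: revealed 17 new [(1,1) (1,2) (1,3) (2,0) (2,1) (2,2) (2,3) (3,0) (3,1) (3,2) (3,3) (4,0) (4,1) (4,2) (5,0) (5,1) (5,2)] -> total=17
Click 2 (0,5) count=0: revealed 4 new [(0,4) (0,5) (1,4) (1,5)] -> total=21
Click 3 (1,1) count=3: revealed 0 new [(none)] -> total=21
Click 4 (1,4) count=2: revealed 0 new [(none)] -> total=21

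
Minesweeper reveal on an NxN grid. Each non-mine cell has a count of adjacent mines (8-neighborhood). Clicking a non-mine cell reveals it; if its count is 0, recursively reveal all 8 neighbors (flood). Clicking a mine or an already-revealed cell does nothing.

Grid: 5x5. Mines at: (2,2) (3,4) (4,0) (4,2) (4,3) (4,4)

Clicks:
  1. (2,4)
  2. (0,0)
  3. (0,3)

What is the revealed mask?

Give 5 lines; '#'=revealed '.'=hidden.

Click 1 (2,4) count=1: revealed 1 new [(2,4)] -> total=1
Click 2 (0,0) count=0: revealed 15 new [(0,0) (0,1) (0,2) (0,3) (0,4) (1,0) (1,1) (1,2) (1,3) (1,4) (2,0) (2,1) (2,3) (3,0) (3,1)] -> total=16
Click 3 (0,3) count=0: revealed 0 new [(none)] -> total=16

Answer: #####
#####
##.##
##...
.....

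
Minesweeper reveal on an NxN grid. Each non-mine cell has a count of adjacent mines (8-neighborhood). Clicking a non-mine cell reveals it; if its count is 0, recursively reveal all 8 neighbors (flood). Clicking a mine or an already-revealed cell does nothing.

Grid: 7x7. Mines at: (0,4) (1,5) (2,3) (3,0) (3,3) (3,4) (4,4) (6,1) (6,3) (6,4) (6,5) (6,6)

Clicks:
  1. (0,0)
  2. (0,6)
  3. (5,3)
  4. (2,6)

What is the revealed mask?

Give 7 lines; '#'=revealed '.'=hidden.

Click 1 (0,0) count=0: revealed 11 new [(0,0) (0,1) (0,2) (0,3) (1,0) (1,1) (1,2) (1,3) (2,0) (2,1) (2,2)] -> total=11
Click 2 (0,6) count=1: revealed 1 new [(0,6)] -> total=12
Click 3 (5,3) count=3: revealed 1 new [(5,3)] -> total=13
Click 4 (2,6) count=1: revealed 1 new [(2,6)] -> total=14

Answer: ####..#
####...
###...#
.......
.......
...#...
.......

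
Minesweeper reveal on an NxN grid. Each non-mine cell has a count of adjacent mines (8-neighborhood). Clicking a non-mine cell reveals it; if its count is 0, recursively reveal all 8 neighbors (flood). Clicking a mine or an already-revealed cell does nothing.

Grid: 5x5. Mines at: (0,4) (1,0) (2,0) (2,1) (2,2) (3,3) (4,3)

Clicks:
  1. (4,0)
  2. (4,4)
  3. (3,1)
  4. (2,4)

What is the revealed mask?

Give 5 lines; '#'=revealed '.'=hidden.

Click 1 (4,0) count=0: revealed 6 new [(3,0) (3,1) (3,2) (4,0) (4,1) (4,2)] -> total=6
Click 2 (4,4) count=2: revealed 1 new [(4,4)] -> total=7
Click 3 (3,1) count=3: revealed 0 new [(none)] -> total=7
Click 4 (2,4) count=1: revealed 1 new [(2,4)] -> total=8

Answer: .....
.....
....#
###..
###.#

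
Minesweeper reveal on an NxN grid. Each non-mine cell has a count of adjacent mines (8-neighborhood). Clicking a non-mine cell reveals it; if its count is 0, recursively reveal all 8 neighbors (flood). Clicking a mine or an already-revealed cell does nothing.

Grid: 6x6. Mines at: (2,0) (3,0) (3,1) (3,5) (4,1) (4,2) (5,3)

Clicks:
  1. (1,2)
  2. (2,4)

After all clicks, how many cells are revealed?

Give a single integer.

Answer: 20

Derivation:
Click 1 (1,2) count=0: revealed 20 new [(0,0) (0,1) (0,2) (0,3) (0,4) (0,5) (1,0) (1,1) (1,2) (1,3) (1,4) (1,5) (2,1) (2,2) (2,3) (2,4) (2,5) (3,2) (3,3) (3,4)] -> total=20
Click 2 (2,4) count=1: revealed 0 new [(none)] -> total=20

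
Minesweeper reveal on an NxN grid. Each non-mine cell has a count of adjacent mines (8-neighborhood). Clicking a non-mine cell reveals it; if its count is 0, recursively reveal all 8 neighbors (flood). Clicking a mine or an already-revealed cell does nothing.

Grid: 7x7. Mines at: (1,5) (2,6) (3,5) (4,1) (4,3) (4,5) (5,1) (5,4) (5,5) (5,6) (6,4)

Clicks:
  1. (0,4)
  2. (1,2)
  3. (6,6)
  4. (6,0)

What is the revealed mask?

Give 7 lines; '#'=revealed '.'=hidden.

Click 1 (0,4) count=1: revealed 1 new [(0,4)] -> total=1
Click 2 (1,2) count=0: revealed 19 new [(0,0) (0,1) (0,2) (0,3) (1,0) (1,1) (1,2) (1,3) (1,4) (2,0) (2,1) (2,2) (2,3) (2,4) (3,0) (3,1) (3,2) (3,3) (3,4)] -> total=20
Click 3 (6,6) count=2: revealed 1 new [(6,6)] -> total=21
Click 4 (6,0) count=1: revealed 1 new [(6,0)] -> total=22

Answer: #####..
#####..
#####..
#####..
.......
.......
#.....#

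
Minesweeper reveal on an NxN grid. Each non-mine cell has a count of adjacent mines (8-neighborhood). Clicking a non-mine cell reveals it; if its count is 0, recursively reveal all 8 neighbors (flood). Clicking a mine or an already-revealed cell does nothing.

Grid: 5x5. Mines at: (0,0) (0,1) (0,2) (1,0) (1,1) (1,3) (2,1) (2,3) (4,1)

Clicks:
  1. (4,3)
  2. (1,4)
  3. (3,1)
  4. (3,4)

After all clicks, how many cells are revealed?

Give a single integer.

Click 1 (4,3) count=0: revealed 6 new [(3,2) (3,3) (3,4) (4,2) (4,3) (4,4)] -> total=6
Click 2 (1,4) count=2: revealed 1 new [(1,4)] -> total=7
Click 3 (3,1) count=2: revealed 1 new [(3,1)] -> total=8
Click 4 (3,4) count=1: revealed 0 new [(none)] -> total=8

Answer: 8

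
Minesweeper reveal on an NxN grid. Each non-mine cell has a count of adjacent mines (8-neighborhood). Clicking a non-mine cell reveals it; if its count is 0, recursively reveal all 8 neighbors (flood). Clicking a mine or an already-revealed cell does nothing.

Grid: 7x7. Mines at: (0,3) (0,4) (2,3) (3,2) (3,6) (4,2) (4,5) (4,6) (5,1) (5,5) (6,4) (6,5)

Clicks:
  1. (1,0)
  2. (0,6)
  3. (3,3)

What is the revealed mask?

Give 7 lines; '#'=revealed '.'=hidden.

Answer: ###..##
###..##
###..##
##.#...
##.....
.......
.......

Derivation:
Click 1 (1,0) count=0: revealed 13 new [(0,0) (0,1) (0,2) (1,0) (1,1) (1,2) (2,0) (2,1) (2,2) (3,0) (3,1) (4,0) (4,1)] -> total=13
Click 2 (0,6) count=0: revealed 6 new [(0,5) (0,6) (1,5) (1,6) (2,5) (2,6)] -> total=19
Click 3 (3,3) count=3: revealed 1 new [(3,3)] -> total=20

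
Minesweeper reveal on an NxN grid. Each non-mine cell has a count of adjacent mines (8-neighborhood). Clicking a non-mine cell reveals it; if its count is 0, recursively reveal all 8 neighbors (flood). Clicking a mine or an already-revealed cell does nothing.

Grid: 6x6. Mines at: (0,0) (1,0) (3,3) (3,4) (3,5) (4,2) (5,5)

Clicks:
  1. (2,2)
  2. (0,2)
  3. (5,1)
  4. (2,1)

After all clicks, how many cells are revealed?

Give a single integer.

Click 1 (2,2) count=1: revealed 1 new [(2,2)] -> total=1
Click 2 (0,2) count=0: revealed 14 new [(0,1) (0,2) (0,3) (0,4) (0,5) (1,1) (1,2) (1,3) (1,4) (1,5) (2,1) (2,3) (2,4) (2,5)] -> total=15
Click 3 (5,1) count=1: revealed 1 new [(5,1)] -> total=16
Click 4 (2,1) count=1: revealed 0 new [(none)] -> total=16

Answer: 16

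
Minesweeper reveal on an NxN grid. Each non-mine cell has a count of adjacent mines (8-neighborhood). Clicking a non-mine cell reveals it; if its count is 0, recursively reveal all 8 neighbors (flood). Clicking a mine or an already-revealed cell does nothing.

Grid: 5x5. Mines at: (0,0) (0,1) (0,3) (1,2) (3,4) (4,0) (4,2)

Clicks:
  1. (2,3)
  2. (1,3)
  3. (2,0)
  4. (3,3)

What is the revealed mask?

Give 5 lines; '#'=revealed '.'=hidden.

Click 1 (2,3) count=2: revealed 1 new [(2,3)] -> total=1
Click 2 (1,3) count=2: revealed 1 new [(1,3)] -> total=2
Click 3 (2,0) count=0: revealed 6 new [(1,0) (1,1) (2,0) (2,1) (3,0) (3,1)] -> total=8
Click 4 (3,3) count=2: revealed 1 new [(3,3)] -> total=9

Answer: .....
##.#.
##.#.
##.#.
.....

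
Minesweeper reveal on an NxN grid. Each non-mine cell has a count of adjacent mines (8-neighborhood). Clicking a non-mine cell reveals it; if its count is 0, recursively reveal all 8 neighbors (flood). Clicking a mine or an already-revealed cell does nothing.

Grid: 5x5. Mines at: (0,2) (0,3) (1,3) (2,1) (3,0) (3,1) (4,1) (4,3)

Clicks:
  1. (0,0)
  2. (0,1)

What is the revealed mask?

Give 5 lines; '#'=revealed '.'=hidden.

Answer: ##...
##...
.....
.....
.....

Derivation:
Click 1 (0,0) count=0: revealed 4 new [(0,0) (0,1) (1,0) (1,1)] -> total=4
Click 2 (0,1) count=1: revealed 0 new [(none)] -> total=4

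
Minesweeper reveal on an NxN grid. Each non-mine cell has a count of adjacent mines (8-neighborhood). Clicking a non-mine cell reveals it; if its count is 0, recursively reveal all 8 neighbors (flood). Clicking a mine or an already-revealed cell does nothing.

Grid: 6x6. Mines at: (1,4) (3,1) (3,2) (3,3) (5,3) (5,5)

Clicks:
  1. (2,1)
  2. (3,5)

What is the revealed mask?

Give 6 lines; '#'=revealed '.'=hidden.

Click 1 (2,1) count=2: revealed 1 new [(2,1)] -> total=1
Click 2 (3,5) count=0: revealed 6 new [(2,4) (2,5) (3,4) (3,5) (4,4) (4,5)] -> total=7

Answer: ......
......
.#..##
....##
....##
......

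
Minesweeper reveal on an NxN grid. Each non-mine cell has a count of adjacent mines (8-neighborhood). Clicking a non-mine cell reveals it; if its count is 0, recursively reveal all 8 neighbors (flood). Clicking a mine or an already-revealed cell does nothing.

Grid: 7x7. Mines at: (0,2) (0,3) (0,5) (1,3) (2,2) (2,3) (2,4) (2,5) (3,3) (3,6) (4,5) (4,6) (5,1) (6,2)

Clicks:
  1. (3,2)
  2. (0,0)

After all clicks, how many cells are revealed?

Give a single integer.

Answer: 11

Derivation:
Click 1 (3,2) count=3: revealed 1 new [(3,2)] -> total=1
Click 2 (0,0) count=0: revealed 10 new [(0,0) (0,1) (1,0) (1,1) (2,0) (2,1) (3,0) (3,1) (4,0) (4,1)] -> total=11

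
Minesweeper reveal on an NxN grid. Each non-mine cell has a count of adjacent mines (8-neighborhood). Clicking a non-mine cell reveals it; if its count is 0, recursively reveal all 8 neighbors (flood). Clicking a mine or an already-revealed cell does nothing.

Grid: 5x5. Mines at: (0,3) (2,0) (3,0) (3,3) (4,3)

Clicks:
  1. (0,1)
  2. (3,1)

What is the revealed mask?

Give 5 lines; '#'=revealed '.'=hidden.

Answer: ###..
###..
.....
.#...
.....

Derivation:
Click 1 (0,1) count=0: revealed 6 new [(0,0) (0,1) (0,2) (1,0) (1,1) (1,2)] -> total=6
Click 2 (3,1) count=2: revealed 1 new [(3,1)] -> total=7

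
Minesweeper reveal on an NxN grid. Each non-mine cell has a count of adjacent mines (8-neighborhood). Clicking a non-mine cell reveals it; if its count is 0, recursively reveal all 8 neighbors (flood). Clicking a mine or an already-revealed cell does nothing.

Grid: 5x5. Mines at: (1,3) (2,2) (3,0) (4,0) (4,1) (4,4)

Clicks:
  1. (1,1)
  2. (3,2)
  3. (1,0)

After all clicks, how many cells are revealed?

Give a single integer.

Click 1 (1,1) count=1: revealed 1 new [(1,1)] -> total=1
Click 2 (3,2) count=2: revealed 1 new [(3,2)] -> total=2
Click 3 (1,0) count=0: revealed 7 new [(0,0) (0,1) (0,2) (1,0) (1,2) (2,0) (2,1)] -> total=9

Answer: 9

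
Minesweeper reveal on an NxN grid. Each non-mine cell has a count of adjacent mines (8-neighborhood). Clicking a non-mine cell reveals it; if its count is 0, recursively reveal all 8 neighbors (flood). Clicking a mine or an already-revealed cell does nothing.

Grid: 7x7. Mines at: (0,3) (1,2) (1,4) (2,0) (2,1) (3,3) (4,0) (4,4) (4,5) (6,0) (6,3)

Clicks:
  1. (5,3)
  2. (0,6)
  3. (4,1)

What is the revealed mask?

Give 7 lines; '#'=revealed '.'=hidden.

Answer: .....##
.....##
.....##
.....##
.#.....
...#...
.......

Derivation:
Click 1 (5,3) count=2: revealed 1 new [(5,3)] -> total=1
Click 2 (0,6) count=0: revealed 8 new [(0,5) (0,6) (1,5) (1,6) (2,5) (2,6) (3,5) (3,6)] -> total=9
Click 3 (4,1) count=1: revealed 1 new [(4,1)] -> total=10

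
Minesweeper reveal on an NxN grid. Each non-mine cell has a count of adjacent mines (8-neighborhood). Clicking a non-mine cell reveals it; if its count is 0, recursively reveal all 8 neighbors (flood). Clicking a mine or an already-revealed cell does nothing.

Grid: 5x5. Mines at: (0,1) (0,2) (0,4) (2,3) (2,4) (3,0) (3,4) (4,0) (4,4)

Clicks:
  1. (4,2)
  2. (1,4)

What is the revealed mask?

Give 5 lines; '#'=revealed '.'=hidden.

Answer: .....
....#
.....
.###.
.###.

Derivation:
Click 1 (4,2) count=0: revealed 6 new [(3,1) (3,2) (3,3) (4,1) (4,2) (4,3)] -> total=6
Click 2 (1,4) count=3: revealed 1 new [(1,4)] -> total=7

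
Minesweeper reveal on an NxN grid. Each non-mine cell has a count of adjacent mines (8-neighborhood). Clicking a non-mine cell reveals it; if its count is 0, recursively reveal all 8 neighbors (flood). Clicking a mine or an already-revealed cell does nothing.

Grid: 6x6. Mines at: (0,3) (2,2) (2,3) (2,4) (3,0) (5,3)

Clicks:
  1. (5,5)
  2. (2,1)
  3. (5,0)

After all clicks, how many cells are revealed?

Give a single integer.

Click 1 (5,5) count=0: revealed 6 new [(3,4) (3,5) (4,4) (4,5) (5,4) (5,5)] -> total=6
Click 2 (2,1) count=2: revealed 1 new [(2,1)] -> total=7
Click 3 (5,0) count=0: revealed 6 new [(4,0) (4,1) (4,2) (5,0) (5,1) (5,2)] -> total=13

Answer: 13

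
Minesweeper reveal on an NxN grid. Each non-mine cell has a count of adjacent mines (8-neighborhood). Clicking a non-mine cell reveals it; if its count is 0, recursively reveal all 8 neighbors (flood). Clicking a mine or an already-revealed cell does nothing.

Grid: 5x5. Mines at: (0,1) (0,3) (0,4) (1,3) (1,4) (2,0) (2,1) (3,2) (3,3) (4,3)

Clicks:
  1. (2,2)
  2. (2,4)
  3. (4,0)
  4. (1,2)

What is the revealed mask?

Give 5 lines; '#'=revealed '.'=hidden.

Answer: .....
..#..
..#.#
##...
##...

Derivation:
Click 1 (2,2) count=4: revealed 1 new [(2,2)] -> total=1
Click 2 (2,4) count=3: revealed 1 new [(2,4)] -> total=2
Click 3 (4,0) count=0: revealed 4 new [(3,0) (3,1) (4,0) (4,1)] -> total=6
Click 4 (1,2) count=4: revealed 1 new [(1,2)] -> total=7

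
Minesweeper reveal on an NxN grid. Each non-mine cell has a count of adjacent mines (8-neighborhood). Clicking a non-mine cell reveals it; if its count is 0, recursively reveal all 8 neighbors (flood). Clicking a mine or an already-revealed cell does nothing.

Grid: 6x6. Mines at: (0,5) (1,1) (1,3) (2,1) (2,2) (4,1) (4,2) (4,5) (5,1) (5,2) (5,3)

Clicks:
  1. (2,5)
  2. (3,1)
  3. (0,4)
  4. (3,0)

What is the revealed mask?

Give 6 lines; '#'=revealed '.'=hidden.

Click 1 (2,5) count=0: revealed 6 new [(1,4) (1,5) (2,4) (2,5) (3,4) (3,5)] -> total=6
Click 2 (3,1) count=4: revealed 1 new [(3,1)] -> total=7
Click 3 (0,4) count=2: revealed 1 new [(0,4)] -> total=8
Click 4 (3,0) count=2: revealed 1 new [(3,0)] -> total=9

Answer: ....#.
....##
....##
##..##
......
......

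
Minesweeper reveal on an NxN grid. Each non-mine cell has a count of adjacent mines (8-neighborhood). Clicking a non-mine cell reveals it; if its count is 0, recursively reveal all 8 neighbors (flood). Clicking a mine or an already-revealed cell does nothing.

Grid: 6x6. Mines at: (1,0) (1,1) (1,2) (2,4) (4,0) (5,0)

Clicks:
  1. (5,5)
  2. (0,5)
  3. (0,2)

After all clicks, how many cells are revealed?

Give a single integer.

Click 1 (5,5) count=0: revealed 18 new [(2,1) (2,2) (2,3) (3,1) (3,2) (3,3) (3,4) (3,5) (4,1) (4,2) (4,3) (4,4) (4,5) (5,1) (5,2) (5,3) (5,4) (5,5)] -> total=18
Click 2 (0,5) count=0: revealed 6 new [(0,3) (0,4) (0,5) (1,3) (1,4) (1,5)] -> total=24
Click 3 (0,2) count=2: revealed 1 new [(0,2)] -> total=25

Answer: 25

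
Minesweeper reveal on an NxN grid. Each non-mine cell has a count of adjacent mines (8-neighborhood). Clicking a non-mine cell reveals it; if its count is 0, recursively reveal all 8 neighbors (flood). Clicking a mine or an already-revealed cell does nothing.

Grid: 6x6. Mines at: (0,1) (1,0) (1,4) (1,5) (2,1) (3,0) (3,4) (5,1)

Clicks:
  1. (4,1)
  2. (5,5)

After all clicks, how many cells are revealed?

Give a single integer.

Answer: 9

Derivation:
Click 1 (4,1) count=2: revealed 1 new [(4,1)] -> total=1
Click 2 (5,5) count=0: revealed 8 new [(4,2) (4,3) (4,4) (4,5) (5,2) (5,3) (5,4) (5,5)] -> total=9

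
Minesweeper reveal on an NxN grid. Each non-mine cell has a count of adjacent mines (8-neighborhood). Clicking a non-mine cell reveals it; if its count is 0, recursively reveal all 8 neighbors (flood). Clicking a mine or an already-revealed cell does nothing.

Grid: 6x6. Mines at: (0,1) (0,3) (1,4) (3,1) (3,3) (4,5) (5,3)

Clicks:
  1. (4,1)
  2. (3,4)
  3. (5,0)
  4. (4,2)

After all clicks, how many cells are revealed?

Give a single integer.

Click 1 (4,1) count=1: revealed 1 new [(4,1)] -> total=1
Click 2 (3,4) count=2: revealed 1 new [(3,4)] -> total=2
Click 3 (5,0) count=0: revealed 5 new [(4,0) (4,2) (5,0) (5,1) (5,2)] -> total=7
Click 4 (4,2) count=3: revealed 0 new [(none)] -> total=7

Answer: 7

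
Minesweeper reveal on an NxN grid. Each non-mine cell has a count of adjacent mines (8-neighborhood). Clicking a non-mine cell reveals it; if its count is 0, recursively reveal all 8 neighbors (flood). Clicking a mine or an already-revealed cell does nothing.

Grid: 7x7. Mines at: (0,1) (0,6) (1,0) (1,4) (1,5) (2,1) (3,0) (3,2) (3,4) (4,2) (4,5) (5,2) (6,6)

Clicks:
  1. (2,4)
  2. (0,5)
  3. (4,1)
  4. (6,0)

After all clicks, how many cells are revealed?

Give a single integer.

Click 1 (2,4) count=3: revealed 1 new [(2,4)] -> total=1
Click 2 (0,5) count=3: revealed 1 new [(0,5)] -> total=2
Click 3 (4,1) count=4: revealed 1 new [(4,1)] -> total=3
Click 4 (6,0) count=0: revealed 5 new [(4,0) (5,0) (5,1) (6,0) (6,1)] -> total=8

Answer: 8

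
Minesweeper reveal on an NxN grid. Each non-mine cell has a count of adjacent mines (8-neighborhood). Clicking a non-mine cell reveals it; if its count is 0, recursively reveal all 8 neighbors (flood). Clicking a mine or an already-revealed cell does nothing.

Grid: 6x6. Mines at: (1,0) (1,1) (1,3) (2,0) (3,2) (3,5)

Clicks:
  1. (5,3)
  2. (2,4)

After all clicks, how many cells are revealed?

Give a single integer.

Answer: 15

Derivation:
Click 1 (5,3) count=0: revealed 14 new [(3,0) (3,1) (4,0) (4,1) (4,2) (4,3) (4,4) (4,5) (5,0) (5,1) (5,2) (5,3) (5,4) (5,5)] -> total=14
Click 2 (2,4) count=2: revealed 1 new [(2,4)] -> total=15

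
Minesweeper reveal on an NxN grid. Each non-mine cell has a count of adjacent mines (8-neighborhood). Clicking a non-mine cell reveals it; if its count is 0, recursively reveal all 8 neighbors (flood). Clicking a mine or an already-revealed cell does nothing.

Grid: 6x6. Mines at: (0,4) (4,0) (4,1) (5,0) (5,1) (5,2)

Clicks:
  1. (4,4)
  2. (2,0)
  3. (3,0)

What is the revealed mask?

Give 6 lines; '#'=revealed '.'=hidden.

Click 1 (4,4) count=0: revealed 29 new [(0,0) (0,1) (0,2) (0,3) (1,0) (1,1) (1,2) (1,3) (1,4) (1,5) (2,0) (2,1) (2,2) (2,3) (2,4) (2,5) (3,0) (3,1) (3,2) (3,3) (3,4) (3,5) (4,2) (4,3) (4,4) (4,5) (5,3) (5,4) (5,5)] -> total=29
Click 2 (2,0) count=0: revealed 0 new [(none)] -> total=29
Click 3 (3,0) count=2: revealed 0 new [(none)] -> total=29

Answer: ####..
######
######
######
..####
...###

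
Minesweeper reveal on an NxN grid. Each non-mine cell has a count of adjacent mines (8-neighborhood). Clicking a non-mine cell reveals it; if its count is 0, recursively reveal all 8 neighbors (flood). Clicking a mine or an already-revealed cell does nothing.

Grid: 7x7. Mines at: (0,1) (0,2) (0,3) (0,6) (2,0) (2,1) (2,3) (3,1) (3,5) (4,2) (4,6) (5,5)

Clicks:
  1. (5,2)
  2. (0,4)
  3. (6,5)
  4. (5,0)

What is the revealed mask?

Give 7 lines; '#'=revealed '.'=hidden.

Click 1 (5,2) count=1: revealed 1 new [(5,2)] -> total=1
Click 2 (0,4) count=1: revealed 1 new [(0,4)] -> total=2
Click 3 (6,5) count=1: revealed 1 new [(6,5)] -> total=3
Click 4 (5,0) count=0: revealed 11 new [(4,0) (4,1) (5,0) (5,1) (5,3) (5,4) (6,0) (6,1) (6,2) (6,3) (6,4)] -> total=14

Answer: ....#..
.......
.......
.......
##.....
#####..
######.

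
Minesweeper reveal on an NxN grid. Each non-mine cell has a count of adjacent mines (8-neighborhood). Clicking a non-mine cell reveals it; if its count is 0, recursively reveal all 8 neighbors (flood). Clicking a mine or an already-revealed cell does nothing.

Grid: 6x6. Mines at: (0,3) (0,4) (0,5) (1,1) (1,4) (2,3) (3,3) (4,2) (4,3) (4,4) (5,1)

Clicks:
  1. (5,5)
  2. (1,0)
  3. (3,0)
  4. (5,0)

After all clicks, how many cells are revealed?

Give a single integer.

Answer: 9

Derivation:
Click 1 (5,5) count=1: revealed 1 new [(5,5)] -> total=1
Click 2 (1,0) count=1: revealed 1 new [(1,0)] -> total=2
Click 3 (3,0) count=0: revealed 6 new [(2,0) (2,1) (3,0) (3,1) (4,0) (4,1)] -> total=8
Click 4 (5,0) count=1: revealed 1 new [(5,0)] -> total=9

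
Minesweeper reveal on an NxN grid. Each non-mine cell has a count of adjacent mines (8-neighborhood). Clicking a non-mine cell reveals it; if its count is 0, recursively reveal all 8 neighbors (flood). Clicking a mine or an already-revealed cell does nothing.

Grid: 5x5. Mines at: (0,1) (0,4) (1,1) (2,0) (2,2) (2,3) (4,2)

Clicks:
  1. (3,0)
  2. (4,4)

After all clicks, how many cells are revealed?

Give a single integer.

Click 1 (3,0) count=1: revealed 1 new [(3,0)] -> total=1
Click 2 (4,4) count=0: revealed 4 new [(3,3) (3,4) (4,3) (4,4)] -> total=5

Answer: 5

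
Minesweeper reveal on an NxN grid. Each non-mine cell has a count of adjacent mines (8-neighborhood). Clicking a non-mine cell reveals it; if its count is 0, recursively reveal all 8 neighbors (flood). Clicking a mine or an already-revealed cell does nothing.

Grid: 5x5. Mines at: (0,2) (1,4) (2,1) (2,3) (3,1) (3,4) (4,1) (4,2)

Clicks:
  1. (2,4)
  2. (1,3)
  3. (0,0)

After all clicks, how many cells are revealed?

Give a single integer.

Click 1 (2,4) count=3: revealed 1 new [(2,4)] -> total=1
Click 2 (1,3) count=3: revealed 1 new [(1,3)] -> total=2
Click 3 (0,0) count=0: revealed 4 new [(0,0) (0,1) (1,0) (1,1)] -> total=6

Answer: 6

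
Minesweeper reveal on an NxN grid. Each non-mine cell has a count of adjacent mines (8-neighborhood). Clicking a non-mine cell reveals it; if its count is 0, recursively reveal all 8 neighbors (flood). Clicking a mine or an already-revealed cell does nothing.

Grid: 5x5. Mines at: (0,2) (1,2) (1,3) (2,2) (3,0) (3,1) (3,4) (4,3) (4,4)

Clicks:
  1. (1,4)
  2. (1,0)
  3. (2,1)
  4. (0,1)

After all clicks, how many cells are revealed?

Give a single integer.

Answer: 7

Derivation:
Click 1 (1,4) count=1: revealed 1 new [(1,4)] -> total=1
Click 2 (1,0) count=0: revealed 6 new [(0,0) (0,1) (1,0) (1,1) (2,0) (2,1)] -> total=7
Click 3 (2,1) count=4: revealed 0 new [(none)] -> total=7
Click 4 (0,1) count=2: revealed 0 new [(none)] -> total=7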